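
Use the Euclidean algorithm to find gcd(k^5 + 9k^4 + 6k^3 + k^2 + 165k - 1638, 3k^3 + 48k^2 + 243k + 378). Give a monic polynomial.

By polynomial division,
  k^5 + 9k^4 + 6k^3 + k^2 + 165k - 1638 = ((1/3)k^2 - (7/3)k + 37/3)(3k^3 + 48k^2 + 243k + 378) + (-150k^2 - 1950k - 6300)
  3k^3 + 48k^2 + 243k + 378 = (-(1/50)k - 3/50)(-150k^2 - 1950k - 6300) + (0)
Last nonzero remainder: -150k^2 - 1950k - 6300. Dividing through by -150 gives the monic gcd k^2 + 13k + 42.

k^2 + 13k + 42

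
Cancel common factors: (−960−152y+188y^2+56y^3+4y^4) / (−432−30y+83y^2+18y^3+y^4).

(20+4y)/(9+y)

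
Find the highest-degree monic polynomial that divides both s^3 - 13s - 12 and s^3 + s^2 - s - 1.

s + 1

Euclidean algorithm in ℚ[s]:
  s^3 - 13s - 12 = (s^3 + s^2 - s - 1) + (-s^2 - 12s - 11)
  s^3 + s^2 - s - 1 = (-s + 11)(-s^2 - 12s - 11) + (120s + 120)
  -s^2 - 12s - 11 = (-(1/120)s - 11/120)(120s + 120) + (0)
Last nonzero remainder: 120s + 120. Dividing through by 120 gives the monic gcd s + 1.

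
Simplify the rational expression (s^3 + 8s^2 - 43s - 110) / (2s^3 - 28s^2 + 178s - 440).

Repeated division with remainder:
  s^3 + 8s^2 - 43s - 110 = (1/2)(2s^3 - 28s^2 + 178s - 440) + (22s^2 - 132s + 110)
  2s^3 - 28s^2 + 178s - 440 = ((1/11)s - 8/11)(22s^2 - 132s + 110) + (72s - 360)
  22s^2 - 132s + 110 = ((11/36)s - 11/36)(72s - 360) + (0)
Last nonzero remainder: 72s - 360. Dividing through by 72 gives the monic gcd s - 5.
Cancel s - 5 from numerator and denominator to get the reduced form.

(s^2 + 13s + 22)/(2s^2 - 18s + 88)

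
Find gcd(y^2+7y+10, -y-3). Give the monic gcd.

1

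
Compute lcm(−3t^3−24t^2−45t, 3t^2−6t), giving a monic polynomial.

By polynomial division,
  −3t^3−24t^2−45t = (−t−10)(3t^2−6t) + (−105t)
  3t^2−6t = (−(1/35)t+2/35)(−105t) + (0)
Last nonzero remainder: −105t. Dividing through by −105 gives the monic gcd t.
Then lcm(f, g) = f·g / gcd(f, g); expanding and making the result monic gives the answer.

t^4+6t^3−t^2−30t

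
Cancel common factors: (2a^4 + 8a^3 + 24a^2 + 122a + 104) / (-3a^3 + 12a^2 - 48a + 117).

(-2a^2 - 10a - 8)/(3a - 9)

Apply the Euclidean algorithm:
  2a^4 + 8a^3 + 24a^2 + 122a + 104 = (-(2/3)a - 16/3)(-3a^3 + 12a^2 - 48a + 117) + (56a^2 - 56a + 728)
  -3a^3 + 12a^2 - 48a + 117 = (-(3/56)a + 9/56)(56a^2 - 56a + 728) + (0)
Last nonzero remainder: 56a^2 - 56a + 728. Dividing through by 56 gives the monic gcd a^2 - a + 13.
Cancel a^2 - a + 13 from numerator and denominator to get the reduced form.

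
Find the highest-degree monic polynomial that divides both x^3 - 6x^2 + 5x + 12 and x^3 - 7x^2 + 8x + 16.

Apply the Euclidean algorithm:
  x^3 - 6x^2 + 5x + 12 = (x^3 - 7x^2 + 8x + 16) + (x^2 - 3x - 4)
  x^3 - 7x^2 + 8x + 16 = (x - 4)(x^2 - 3x - 4) + (0)
The last nonzero remainder x^2 - 3x - 4 is already monic.

x^2 - 3x - 4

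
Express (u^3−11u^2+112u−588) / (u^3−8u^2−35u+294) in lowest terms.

By polynomial division,
  u^3−11u^2+112u−588 = (u^3−8u^2−35u+294) + (−3u^2+147u−882)
  u^3−8u^2−35u+294 = (−(1/3)u−41/3)(−3u^2+147u−882) + (1680u−11760)
  −3u^2+147u−882 = (−(1/560)u+3/40)(1680u−11760) + (0)
Last nonzero remainder: 1680u−11760. Dividing through by 1680 gives the monic gcd u−7.
Cancel u−7 from numerator and denominator to get the reduced form.

(u^2−4u+84)/(u^2−u−42)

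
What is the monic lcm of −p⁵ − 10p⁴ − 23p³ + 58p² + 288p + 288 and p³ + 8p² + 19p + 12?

p⁶ + 11p⁵ + 33p⁴ − 35p³ − 346p² − 576p − 288

Euclidean algorithm in ℚ[p]:
  −p⁵ − 10p⁴ − 23p³ + 58p² + 288p + 288 = (−p² − 2p + 12)(p³ + 8p² + 19p + 12) + (12p² + 84p + 144)
  p³ + 8p² + 19p + 12 = ((1/12)p + 1/12)(12p² + 84p + 144) + (0)
Last nonzero remainder: 12p² + 84p + 144. Dividing through by 12 gives the monic gcd p² + 7p + 12.
Then lcm(f, g) = f·g / gcd(f, g); expanding and making the result monic gives the answer.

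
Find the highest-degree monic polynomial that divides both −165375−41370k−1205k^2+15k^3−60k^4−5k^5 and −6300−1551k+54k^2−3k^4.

Repeated division with remainder:
  −5k^5−60k^4+15k^3−1205k^2−41370k−165375 = ((5/3)k+20)(−3k^4+54k^2−1551k−6300) + (−75k^3+300k^2+150k−39375)
  −3k^4+54k^2−1551k−6300 = ((1/25)k+4/25)(−75k^3+300k^2+150k−39375) + (0)
Last nonzero remainder: −75k^3+300k^2+150k−39375. Dividing through by −75 gives the monic gcd k^3−4k^2−2k+525.

525−2k−4k^2+k^3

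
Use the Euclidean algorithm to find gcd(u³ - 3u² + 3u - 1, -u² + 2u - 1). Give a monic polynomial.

Euclidean algorithm in ℚ[u]:
  u³ - 3u² + 3u - 1 = (-u + 1)(-u² + 2u - 1) + (0)
Last nonzero remainder: -u² + 2u - 1. Dividing through by -1 gives the monic gcd u² - 2u + 1.

u² - 2u + 1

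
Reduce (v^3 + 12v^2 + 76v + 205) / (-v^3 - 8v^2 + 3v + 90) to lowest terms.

(-v^2 - 7v - 41)/(v^2 + 3v - 18)

Euclidean algorithm in ℚ[v]:
  v^3 + 12v^2 + 76v + 205 = (-1)(-v^3 - 8v^2 + 3v + 90) + (4v^2 + 79v + 295)
  -v^3 - 8v^2 + 3v + 90 = (-(1/4)v + 47/16)(4v^2 + 79v + 295) + (-(2485/16)v - 12425/16)
  4v^2 + 79v + 295 = (-(64/2485)v - 944/2485)(-(2485/16)v - 12425/16) + (0)
Last nonzero remainder: -(2485/16)v - 12425/16. Dividing through by -2485/16 gives the monic gcd v + 5.
Cancel v + 5 from numerator and denominator to get the reduced form.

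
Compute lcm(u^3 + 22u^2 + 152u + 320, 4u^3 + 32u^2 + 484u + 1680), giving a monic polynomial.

u^5 + 26u^4 + 345u^3 + 3238u^2 + 17240u + 33600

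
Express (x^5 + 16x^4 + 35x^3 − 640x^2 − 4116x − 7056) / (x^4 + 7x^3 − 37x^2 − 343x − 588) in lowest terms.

(x^2 + 12x + 36)/(x + 3)

By polynomial division,
  x^5 + 16x^4 + 35x^3 − 640x^2 − 4116x − 7056 = (x + 9)(x^4 + 7x^3 − 37x^2 − 343x − 588) + (9x^3 + 36x^2 − 441x − 1764)
  x^4 + 7x^3 − 37x^2 − 343x − 588 = ((1/9)x + 1/3)(9x^3 + 36x^2 − 441x − 1764) + (0)
Last nonzero remainder: 9x^3 + 36x^2 − 441x − 1764. Dividing through by 9 gives the monic gcd x^3 + 4x^2 − 49x − 196.
Cancel x^3 + 4x^2 − 49x − 196 from numerator and denominator to get the reduced form.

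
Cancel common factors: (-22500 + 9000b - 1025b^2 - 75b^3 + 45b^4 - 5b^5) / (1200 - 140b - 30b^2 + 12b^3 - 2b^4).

(-150 + 5b + 5b^2)/(8 + 2b)

By polynomial division,
  -5b^5 + 45b^4 - 75b^3 - 1025b^2 + 9000b - 22500 = ((5/2)b - 15/2)(-2b^4 + 12b^3 - 30b^2 - 140b + 1200) + (90b^3 - 900b^2 + 4950b - 13500)
  -2b^4 + 12b^3 - 30b^2 - 140b + 1200 = (-(1/45)b - 4/45)(90b^3 - 900b^2 + 4950b - 13500) + (0)
Last nonzero remainder: 90b^3 - 900b^2 + 4950b - 13500. Dividing through by 90 gives the monic gcd b^3 - 10b^2 + 55b - 150.
Cancel b^3 - 10b^2 + 55b - 150 from numerator and denominator to get the reduced form.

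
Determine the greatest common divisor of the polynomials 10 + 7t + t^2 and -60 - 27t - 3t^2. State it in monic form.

5 + t

By polynomial division,
  t^2 + 7t + 10 = (-1/3)(-3t^2 - 27t - 60) + (-2t - 10)
  -3t^2 - 27t - 60 = ((3/2)t + 6)(-2t - 10) + (0)
Last nonzero remainder: -2t - 10. Dividing through by -2 gives the monic gcd t + 5.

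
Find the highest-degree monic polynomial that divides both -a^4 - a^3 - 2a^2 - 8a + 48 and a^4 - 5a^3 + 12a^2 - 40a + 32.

By polynomial division,
  -a^4 - a^3 - 2a^2 - 8a + 48 = (-1)(a^4 - 5a^3 + 12a^2 - 40a + 32) + (-6a^3 + 10a^2 - 48a + 80)
  a^4 - 5a^3 + 12a^2 - 40a + 32 = (-(1/6)a + 5/9)(-6a^3 + 10a^2 - 48a + 80) + (-(14/9)a^2 - 112/9)
  -6a^3 + 10a^2 - 48a + 80 = ((27/7)a - 45/7)(-(14/9)a^2 - 112/9) + (0)
Last nonzero remainder: -(14/9)a^2 - 112/9. Dividing through by -14/9 gives the monic gcd a^2 + 8.

a^2 + 8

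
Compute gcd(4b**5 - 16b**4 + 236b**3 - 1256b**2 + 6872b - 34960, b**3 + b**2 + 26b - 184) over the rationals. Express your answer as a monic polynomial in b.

Euclidean algorithm in ℚ[b]:
  4b**5 - 16b**4 + 236b**3 - 1256b**2 + 6872b - 34960 = (4b**2 - 20b + 152)(b**3 + b**2 + 26b - 184) + (-152b**2 - 760b - 6992)
  b**3 + b**2 + 26b - 184 = (-(1/152)b + 1/38)(-152b**2 - 760b - 6992) + (0)
Last nonzero remainder: -152b**2 - 760b - 6992. Dividing through by -152 gives the monic gcd b**2 + 5b + 46.

b**2 + 5b + 46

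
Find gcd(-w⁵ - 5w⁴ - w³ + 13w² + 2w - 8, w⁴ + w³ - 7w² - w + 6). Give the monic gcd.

w² - 1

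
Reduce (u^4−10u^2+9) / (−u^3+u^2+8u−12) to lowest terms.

Apply the Euclidean algorithm:
  u^4−10u^2+9 = (−u−1)(−u^3+u^2+8u−12) + (−u^2−4u−3)
  −u^3+u^2+8u−12 = (u−5)(−u^2−4u−3) + (−9u−27)
  −u^2−4u−3 = ((1/9)u+1/9)(−9u−27) + (0)
Last nonzero remainder: −9u−27. Dividing through by −9 gives the monic gcd u+3.
Cancel u+3 from numerator and denominator to get the reduced form.

(−u^3+3u^2+u−3)/(u^2−4u+4)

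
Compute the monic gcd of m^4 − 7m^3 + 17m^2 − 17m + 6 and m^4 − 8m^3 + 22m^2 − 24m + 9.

Apply the Euclidean algorithm:
  m^4 − 7m^3 + 17m^2 − 17m + 6 = (m^4 − 8m^3 + 22m^2 − 24m + 9) + (m^3 − 5m^2 + 7m − 3)
  m^4 − 8m^3 + 22m^2 − 24m + 9 = (m − 3)(m^3 − 5m^2 + 7m − 3) + (0)
The last nonzero remainder m^3 − 5m^2 + 7m − 3 is already monic.

m^3 − 5m^2 + 7m − 3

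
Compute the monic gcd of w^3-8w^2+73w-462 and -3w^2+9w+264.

Euclidean algorithm in ℚ[w]:
  w^3-8w^2+73w-462 = (-(1/3)w+5/3)(-3w^2+9w+264) + (146w-902)
  -3w^2+9w+264 = (-(3/146)w-348/5329)(146w-902) + (1092960/5329)
  146w-902 = ((389017/546480)w-218489/49680)(1092960/5329) + (0)
The last nonzero remainder is the constant 1092960/5329, so the polynomials are coprime and gcd = 1.

1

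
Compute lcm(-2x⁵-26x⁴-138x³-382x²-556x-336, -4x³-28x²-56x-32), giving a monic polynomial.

Euclidean algorithm in ℚ[x]:
  -2x⁵-26x⁴-138x³-382x²-556x-336 = ((1/2)x²+3x+13/2)(-4x³-28x²-56x-32) + (-16x²-96x-128)
  -4x³-28x²-56x-32 = ((1/4)x+1/4)(-16x²-96x-128) + (0)
Last nonzero remainder: -16x²-96x-128. Dividing through by -16 gives the monic gcd x²+6x+8.
Then lcm(f, g) = f·g / gcd(f, g); expanding and making the result monic gives the answer.

x⁶+14x⁵+82x⁴+260x³+469x²+446x+168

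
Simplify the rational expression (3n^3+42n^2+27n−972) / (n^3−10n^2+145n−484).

Euclidean algorithm in ℚ[n]:
  3n^3+42n^2+27n−972 = (3)(n^3−10n^2+145n−484) + (72n^2−408n+480)
  n^3−10n^2+145n−484 = ((1/72)n−13/216)(72n^2−408n+480) + ((1024/9)n−4096/9)
  72n^2−408n+480 = ((81/128)n−135/128)((1024/9)n−4096/9) + (0)
Last nonzero remainder: (1024/9)n−4096/9. Dividing through by 1024/9 gives the monic gcd n−4.
Cancel n−4 from numerator and denominator to get the reduced form.

(3n^2+54n+243)/(n^2−6n+121)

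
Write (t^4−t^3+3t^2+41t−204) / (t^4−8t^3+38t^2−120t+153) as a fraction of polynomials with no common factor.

(t+4)/(t−3)

Euclidean algorithm in ℚ[t]:
  t^4−t^3+3t^2+41t−204 = (t^4−8t^3+38t^2−120t+153) + (7t^3−35t^2+161t−357)
  t^4−8t^3+38t^2−120t+153 = ((1/7)t−3/7)(7t^3−35t^2+161t−357) + (0)
Last nonzero remainder: 7t^3−35t^2+161t−357. Dividing through by 7 gives the monic gcd t^3−5t^2+23t−51.
Cancel t^3−5t^2+23t−51 from numerator and denominator to get the reduced form.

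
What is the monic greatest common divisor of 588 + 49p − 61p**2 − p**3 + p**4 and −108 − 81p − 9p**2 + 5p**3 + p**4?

Apply the Euclidean algorithm:
  p**4 − p**3 − 61p**2 + 49p + 588 = (p**4 + 5p**3 − 9p**2 − 81p − 108) + (−6p**3 − 52p**2 + 130p + 696)
  p**4 + 5p**3 − 9p**2 − 81p − 108 = (−(1/6)p + 11/18)(−6p**3 − 52p**2 + 130p + 696) + ((400/9)p**2 − (400/9)p − 1600/3)
  −6p**3 − 52p**2 + 130p + 696 = (−(27/200)p − 261/200)((400/9)p**2 − (400/9)p − 1600/3) + (0)
Last nonzero remainder: (400/9)p**2 − (400/9)p − 1600/3. Dividing through by 400/9 gives the monic gcd p**2 − p − 12.

−12 − p + p**2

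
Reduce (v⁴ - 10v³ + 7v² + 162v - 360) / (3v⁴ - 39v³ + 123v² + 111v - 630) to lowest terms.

Apply the Euclidean algorithm:
  v⁴ - 10v³ + 7v² + 162v - 360 = (1/3)(3v⁴ - 39v³ + 123v² + 111v - 630) + (3v³ - 34v² + 125v - 150)
  3v⁴ - 39v³ + 123v² + 111v - 630 = (v - 5/3)(3v³ - 34v² + 125v - 150) + (-(176/3)v² + (1408/3)v - 880)
  3v³ - 34v² + 125v - 150 = (-(9/176)v + 15/88)(-(176/3)v² + (1408/3)v - 880) + (0)
Last nonzero remainder: -(176/3)v² + (1408/3)v - 880. Dividing through by -176/3 gives the monic gcd v² - 8v + 15.
Cancel v² - 8v + 15 from numerator and denominator to get the reduced form.

(v² - 2v - 24)/(3v² - 15v - 42)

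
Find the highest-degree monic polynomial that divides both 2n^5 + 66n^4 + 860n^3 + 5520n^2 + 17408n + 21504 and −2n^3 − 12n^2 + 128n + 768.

Apply the Euclidean algorithm:
  2n^5 + 66n^4 + 860n^3 + 5520n^2 + 17408n + 21504 = (−n^2 − 27n − 332)(−2n^3 − 12n^2 + 128n + 768) + (5760n^2 + 80640n + 276480)
  −2n^3 − 12n^2 + 128n + 768 = (−(1/2880)n + 1/360)(5760n^2 + 80640n + 276480) + (0)
Last nonzero remainder: 5760n^2 + 80640n + 276480. Dividing through by 5760 gives the monic gcd n^2 + 14n + 48.

n^2 + 14n + 48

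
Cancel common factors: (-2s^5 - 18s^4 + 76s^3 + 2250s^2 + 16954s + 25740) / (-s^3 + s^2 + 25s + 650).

Euclidean algorithm in ℚ[s]:
  -2s^5 - 18s^4 + 76s^3 + 2250s^2 + 16954s + 25740 = (2s^2 + 20s - 6)(-s^3 + s^2 + 25s + 650) + (456s^2 + 4104s + 29640)
  -s^3 + s^2 + 25s + 650 = (-(1/456)s + 5/228)(456s^2 + 4104s + 29640) + (0)
Last nonzero remainder: 456s^2 + 4104s + 29640. Dividing through by 456 gives the monic gcd s^2 + 9s + 65.
Cancel s^2 + 9s + 65 from numerator and denominator to get the reduced form.

(2s^3 - 206s - 396)/(s - 10)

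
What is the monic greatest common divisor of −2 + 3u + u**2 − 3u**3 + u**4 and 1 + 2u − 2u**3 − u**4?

−1 + u**2

Apply the Euclidean algorithm:
  u**4 − 3u**3 + u**2 + 3u − 2 = (−1)(−u**4 − 2u**3 + 2u + 1) + (−5u**3 + u**2 + 5u − 1)
  −u**4 − 2u**3 + 2u + 1 = ((1/5)u + 11/25)(−5u**3 + u**2 + 5u − 1) + (−(36/25)u**2 + 36/25)
  −5u**3 + u**2 + 5u − 1 = ((125/36)u − 25/36)(−(36/25)u**2 + 36/25) + (0)
Last nonzero remainder: −(36/25)u**2 + 36/25. Dividing through by −36/25 gives the monic gcd u**2 − 1.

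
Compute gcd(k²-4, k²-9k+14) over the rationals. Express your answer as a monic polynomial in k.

k-2

Apply the Euclidean algorithm:
  k²-4 = (k²-9k+14) + (9k-18)
  k²-9k+14 = ((1/9)k-7/9)(9k-18) + (0)
Last nonzero remainder: 9k-18. Dividing through by 9 gives the monic gcd k-2.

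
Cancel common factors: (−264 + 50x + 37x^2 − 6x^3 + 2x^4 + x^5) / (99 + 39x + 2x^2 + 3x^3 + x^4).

(−8 + 2x + x^2)/(3 + x)

Apply the Euclidean algorithm:
  x^5 + 2x^4 − 6x^3 + 37x^2 + 50x − 264 = (x − 1)(x^4 + 3x^3 + 2x^2 + 39x + 99) + (−5x^3 − 10x − 165)
  x^4 + 3x^3 + 2x^2 + 39x + 99 = (−(1/5)x − 3/5)(−5x^3 − 10x − 165) + (0)
Last nonzero remainder: −5x^3 − 10x − 165. Dividing through by −5 gives the monic gcd x^3 + 2x + 33.
Cancel x^3 + 2x + 33 from numerator and denominator to get the reduced form.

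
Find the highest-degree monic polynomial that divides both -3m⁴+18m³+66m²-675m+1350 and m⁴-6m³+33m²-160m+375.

Apply the Euclidean algorithm:
  -3m⁴+18m³+66m²-675m+1350 = (-3)(m⁴-6m³+33m²-160m+375) + (165m²-1155m+2475)
  m⁴-6m³+33m²-160m+375 = ((1/165)m²+(1/165)m+5/33)(165m²-1155m+2475) + (0)
Last nonzero remainder: 165m²-1155m+2475. Dividing through by 165 gives the monic gcd m²-7m+15.

m²-7m+15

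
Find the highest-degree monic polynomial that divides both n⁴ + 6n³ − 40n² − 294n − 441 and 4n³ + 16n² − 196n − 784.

By polynomial division,
  n⁴ + 6n³ − 40n² − 294n − 441 = ((1/4)n + 1/2)(4n³ + 16n² − 196n − 784) + (n² − 49)
  4n³ + 16n² − 196n − 784 = (4n + 16)(n² − 49) + (0)
The last nonzero remainder n² − 49 is already monic.

n² − 49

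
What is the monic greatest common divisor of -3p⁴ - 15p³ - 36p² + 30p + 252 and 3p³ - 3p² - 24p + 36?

p² + p - 6

Euclidean algorithm in ℚ[p]:
  -3p⁴ - 15p³ - 36p² + 30p + 252 = (-p - 6)(3p³ - 3p² - 24p + 36) + (-78p² - 78p + 468)
  3p³ - 3p² - 24p + 36 = (-(1/26)p + 1/13)(-78p² - 78p + 468) + (0)
Last nonzero remainder: -78p² - 78p + 468. Dividing through by -78 gives the monic gcd p² + p - 6.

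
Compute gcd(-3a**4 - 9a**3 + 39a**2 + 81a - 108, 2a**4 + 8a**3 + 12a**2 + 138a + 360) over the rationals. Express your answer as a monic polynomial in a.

a**2 + 7a + 12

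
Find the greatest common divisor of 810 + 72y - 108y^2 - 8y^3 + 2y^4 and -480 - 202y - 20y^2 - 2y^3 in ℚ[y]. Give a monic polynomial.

3 + y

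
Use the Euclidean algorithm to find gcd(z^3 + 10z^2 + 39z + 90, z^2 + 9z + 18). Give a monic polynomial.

z + 6

By polynomial division,
  z^3 + 10z^2 + 39z + 90 = (z + 1)(z^2 + 9z + 18) + (12z + 72)
  z^2 + 9z + 18 = ((1/12)z + 1/4)(12z + 72) + (0)
Last nonzero remainder: 12z + 72. Dividing through by 12 gives the monic gcd z + 6.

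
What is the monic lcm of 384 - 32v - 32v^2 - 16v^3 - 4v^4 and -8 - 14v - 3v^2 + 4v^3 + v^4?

-96 - 184v - 72v^2 + 28v^3 + 17v^4 + 6v^5 + v^6

Apply the Euclidean algorithm:
  -4v^4 - 16v^3 - 32v^2 - 32v + 384 = (-4)(v^4 + 4v^3 - 3v^2 - 14v - 8) + (-44v^2 - 88v + 352)
  v^4 + 4v^3 - 3v^2 - 14v - 8 = (-(1/44)v^2 - (1/22)v - 1/44)(-44v^2 - 88v + 352) + (0)
Last nonzero remainder: -44v^2 - 88v + 352. Dividing through by -44 gives the monic gcd v^2 + 2v - 8.
Then lcm(f, g) = f·g / gcd(f, g); expanding and making the result monic gives the answer.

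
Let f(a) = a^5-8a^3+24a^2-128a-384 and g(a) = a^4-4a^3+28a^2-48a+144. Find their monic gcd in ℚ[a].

a^2-2a+12

Euclidean algorithm in ℚ[a]:
  a^5-8a^3+24a^2-128a-384 = (a+4)(a^4-4a^3+28a^2-48a+144) + (-20a^3-40a^2-80a-960)
  a^4-4a^3+28a^2-48a+144 = (-(1/20)a+3/10)(-20a^3-40a^2-80a-960) + (36a^2-72a+432)
  -20a^3-40a^2-80a-960 = (-(5/9)a-20/9)(36a^2-72a+432) + (0)
Last nonzero remainder: 36a^2-72a+432. Dividing through by 36 gives the monic gcd a^2-2a+12.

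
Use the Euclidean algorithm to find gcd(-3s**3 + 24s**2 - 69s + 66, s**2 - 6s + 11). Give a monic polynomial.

s**2 - 6s + 11

Euclidean algorithm in ℚ[s]:
  -3s**3 + 24s**2 - 69s + 66 = (-3s + 6)(s**2 - 6s + 11) + (0)
The last nonzero remainder s**2 - 6s + 11 is already monic.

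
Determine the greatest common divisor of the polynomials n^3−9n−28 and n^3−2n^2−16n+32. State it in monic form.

n−4

Euclidean algorithm in ℚ[n]:
  n^3−9n−28 = (n^3−2n^2−16n+32) + (2n^2+7n−60)
  n^3−2n^2−16n+32 = ((1/2)n−11/4)(2n^2+7n−60) + ((133/4)n−133)
  2n^2+7n−60 = ((8/133)n+60/133)((133/4)n−133) + (0)
Last nonzero remainder: (133/4)n−133. Dividing through by 133/4 gives the monic gcd n−4.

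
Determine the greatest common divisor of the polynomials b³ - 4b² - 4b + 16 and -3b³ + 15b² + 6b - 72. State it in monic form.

By polynomial division,
  b³ - 4b² - 4b + 16 = (-1/3)(-3b³ + 15b² + 6b - 72) + (b² - 2b - 8)
  -3b³ + 15b² + 6b - 72 = (-3b + 9)(b² - 2b - 8) + (0)
The last nonzero remainder b² - 2b - 8 is already monic.

b² - 2b - 8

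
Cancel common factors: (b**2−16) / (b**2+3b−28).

By polynomial division,
  b**2−16 = (b**2+3b−28) + (−3b+12)
  b**2+3b−28 = (−(1/3)b−7/3)(−3b+12) + (0)
Last nonzero remainder: −3b+12. Dividing through by −3 gives the monic gcd b−4.
Cancel b−4 from numerator and denominator to get the reduced form.

(b+4)/(b+7)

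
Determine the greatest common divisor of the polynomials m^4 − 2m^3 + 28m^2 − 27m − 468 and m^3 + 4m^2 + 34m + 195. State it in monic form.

Euclidean algorithm in ℚ[m]:
  m^4 − 2m^3 + 28m^2 − 27m − 468 = (m − 6)(m^3 + 4m^2 + 34m + 195) + (18m^2 − 18m + 702)
  m^3 + 4m^2 + 34m + 195 = ((1/18)m + 5/18)(18m^2 − 18m + 702) + (0)
Last nonzero remainder: 18m^2 − 18m + 702. Dividing through by 18 gives the monic gcd m^2 − m + 39.

m^2 − m + 39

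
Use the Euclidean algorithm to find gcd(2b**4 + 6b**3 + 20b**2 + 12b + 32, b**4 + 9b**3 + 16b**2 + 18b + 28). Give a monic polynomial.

Euclidean algorithm in ℚ[b]:
  2b**4 + 6b**3 + 20b**2 + 12b + 32 = (2)(b**4 + 9b**3 + 16b**2 + 18b + 28) + (-12b**3 - 12b**2 - 24b - 24)
  b**4 + 9b**3 + 16b**2 + 18b + 28 = (-(1/12)b - 2/3)(-12b**3 - 12b**2 - 24b - 24) + (6b**2 + 12)
  -12b**3 - 12b**2 - 24b - 24 = (-2b - 2)(6b**2 + 12) + (0)
Last nonzero remainder: 6b**2 + 12. Dividing through by 6 gives the monic gcd b**2 + 2.

b**2 + 2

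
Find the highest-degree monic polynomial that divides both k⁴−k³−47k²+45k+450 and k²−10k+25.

k²−10k+25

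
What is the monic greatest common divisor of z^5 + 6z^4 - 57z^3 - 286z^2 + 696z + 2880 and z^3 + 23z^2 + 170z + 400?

By polynomial division,
  z^5 + 6z^4 - 57z^3 - 286z^2 + 696z + 2880 = (z^2 - 17z + 164)(z^3 + 23z^2 + 170z + 400) + (-1568z^2 - 20384z - 62720)
  z^3 + 23z^2 + 170z + 400 = (-(1/1568)z - 5/784)(-1568z^2 - 20384z - 62720) + (0)
Last nonzero remainder: -1568z^2 - 20384z - 62720. Dividing through by -1568 gives the monic gcd z^2 + 13z + 40.

z^2 + 13z + 40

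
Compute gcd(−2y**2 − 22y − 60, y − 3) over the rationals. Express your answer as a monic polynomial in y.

Euclidean algorithm in ℚ[y]:
  −2y**2 − 22y − 60 = (−2y − 28)(y − 3) + (−144)
  y − 3 = (−(1/144)y + 1/48)(−144) + (0)
The last nonzero remainder is the constant −144, so the polynomials are coprime and gcd = 1.

1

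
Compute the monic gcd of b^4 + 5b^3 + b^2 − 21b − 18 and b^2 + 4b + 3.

By polynomial division,
  b^4 + 5b^3 + b^2 − 21b − 18 = (b^2 + b − 6)(b^2 + 4b + 3) + (0)
The last nonzero remainder b^2 + 4b + 3 is already monic.

b^2 + 4b + 3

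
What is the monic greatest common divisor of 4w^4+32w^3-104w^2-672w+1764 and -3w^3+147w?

Apply the Euclidean algorithm:
  4w^4+32w^3-104w^2-672w+1764 = (-(4/3)w-32/3)(-3w^3+147w) + (92w^2+896w+1764)
  -3w^3+147w = (-(3/92)w+168/529)(92w^2+896w+1764) + (-(42336/529)w-296352/529)
  92w^2+896w+1764 = (-(12167/10584)w-529/168)(-(42336/529)w-296352/529) + (0)
Last nonzero remainder: -(42336/529)w-296352/529. Dividing through by -42336/529 gives the monic gcd w+7.

w+7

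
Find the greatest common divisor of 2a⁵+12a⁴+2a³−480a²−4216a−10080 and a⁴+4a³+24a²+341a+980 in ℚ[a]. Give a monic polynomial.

a²+9a+20

Euclidean algorithm in ℚ[a]:
  2a⁵+12a⁴+2a³−480a²−4216a−10080 = (2a+4)(a⁴+4a³+24a²+341a+980) + (−62a³−1258a²−7540a−14000)
  a⁴+4a³+24a²+341a+980 = (−(1/62)a+505/1922)(−62a³−1258a²−7540a−14000) + ((223839/961)a²+(2014551/961)a+4476780/961)
  −62a³−1258a²−7540a−14000 = (−(59582/223839)a−96100/31977)((223839/961)a²+(2014551/961)a+4476780/961) + (0)
Last nonzero remainder: (223839/961)a²+(2014551/961)a+4476780/961. Dividing through by 223839/961 gives the monic gcd a²+9a+20.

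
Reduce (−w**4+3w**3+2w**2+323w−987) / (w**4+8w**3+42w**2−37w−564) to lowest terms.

(−w+7)/(w+4)

Euclidean algorithm in ℚ[w]:
  −w**4+3w**3+2w**2+323w−987 = (−1)(w**4+8w**3+42w**2−37w−564) + (11w**3+44w**2+286w−1551)
  w**4+8w**3+42w**2−37w−564 = ((1/11)w+4/11)(11w**3+44w**2+286w−1551) + (0)
Last nonzero remainder: 11w**3+44w**2+286w−1551. Dividing through by 11 gives the monic gcd w**3+4w**2+26w−141.
Cancel w**3+4w**2+26w−141 from numerator and denominator to get the reduced form.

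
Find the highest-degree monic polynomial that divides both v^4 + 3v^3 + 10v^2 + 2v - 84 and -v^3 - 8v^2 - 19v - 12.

By polynomial division,
  v^4 + 3v^3 + 10v^2 + 2v - 84 = (-v + 5)(-v^3 - 8v^2 - 19v - 12) + (31v^2 + 85v - 24)
  -v^3 - 8v^2 - 19v - 12 = (-(1/31)v - 163/961)(31v^2 + 85v - 24) + (-(5148/961)v - 15444/961)
  31v^2 + 85v - 24 = (-(29791/5148)v + 1922/1287)(-(5148/961)v - 15444/961) + (0)
Last nonzero remainder: -(5148/961)v - 15444/961. Dividing through by -5148/961 gives the monic gcd v + 3.

v + 3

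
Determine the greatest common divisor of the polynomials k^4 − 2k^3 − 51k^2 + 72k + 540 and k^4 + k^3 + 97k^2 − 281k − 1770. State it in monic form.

k^2 − 2k − 15

Repeated division with remainder:
  k^4 − 2k^3 − 51k^2 + 72k + 540 = (k^4 + k^3 + 97k^2 − 281k − 1770) + (−3k^3 − 148k^2 + 353k + 2310)
  k^4 + k^3 + 97k^2 − 281k − 1770 = (−(1/3)k + 145/9)(−3k^3 − 148k^2 + 353k + 2310) + ((23392/9)k^2 − (46784/9)k − 116960/3)
  −3k^3 − 148k^2 + 353k + 2310 = (−(27/23392)k − 693/11696)((23392/9)k^2 − (46784/9)k − 116960/3) + (0)
Last nonzero remainder: (23392/9)k^2 − (46784/9)k − 116960/3. Dividing through by 23392/9 gives the monic gcd k^2 − 2k − 15.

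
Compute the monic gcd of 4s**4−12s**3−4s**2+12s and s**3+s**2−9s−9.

Apply the Euclidean algorithm:
  4s**4−12s**3−4s**2+12s = (4s−16)(s**3+s**2−9s−9) + (48s**2−96s−144)
  s**3+s**2−9s−9 = ((1/48)s+1/16)(48s**2−96s−144) + (0)
Last nonzero remainder: 48s**2−96s−144. Dividing through by 48 gives the monic gcd s**2−2s−3.

s**2−2s−3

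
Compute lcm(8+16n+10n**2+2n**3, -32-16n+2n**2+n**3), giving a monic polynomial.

-64-128n-76n**2-8n**3+5n**4+n**5

Apply the Euclidean algorithm:
  2n**3+10n**2+16n+8 = (2)(n**3+2n**2-16n-32) + (6n**2+48n+72)
  n**3+2n**2-16n-32 = ((1/6)n-1)(6n**2+48n+72) + (20n+40)
  6n**2+48n+72 = ((3/10)n+9/5)(20n+40) + (0)
Last nonzero remainder: 20n+40. Dividing through by 20 gives the monic gcd n+2.
Then lcm(f, g) = f·g / gcd(f, g); expanding and making the result monic gives the answer.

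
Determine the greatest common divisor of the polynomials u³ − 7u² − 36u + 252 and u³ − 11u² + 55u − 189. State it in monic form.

u − 7

Repeated division with remainder:
  u³ − 7u² − 36u + 252 = (u³ − 11u² + 55u − 189) + (4u² − 91u + 441)
  u³ − 11u² + 55u − 189 = ((1/4)u + 47/16)(4u² − 91u + 441) + ((3393/16)u − 23751/16)
  4u² − 91u + 441 = ((64/3393)u − 112/377)((3393/16)u − 23751/16) + (0)
Last nonzero remainder: (3393/16)u − 23751/16. Dividing through by 3393/16 gives the monic gcd u − 7.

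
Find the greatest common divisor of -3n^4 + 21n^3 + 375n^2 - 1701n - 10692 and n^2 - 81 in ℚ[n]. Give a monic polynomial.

n^2 - 81

Apply the Euclidean algorithm:
  -3n^4 + 21n^3 + 375n^2 - 1701n - 10692 = (-3n^2 + 21n + 132)(n^2 - 81) + (0)
The last nonzero remainder n^2 - 81 is already monic.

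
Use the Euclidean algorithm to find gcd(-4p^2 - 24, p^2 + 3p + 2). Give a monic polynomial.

1

Apply the Euclidean algorithm:
  -4p^2 - 24 = (-4)(p^2 + 3p + 2) + (12p - 16)
  p^2 + 3p + 2 = ((1/12)p + 13/36)(12p - 16) + (70/9)
  12p - 16 = ((54/35)p - 72/35)(70/9) + (0)
The last nonzero remainder is the constant 70/9, so the polynomials are coprime and gcd = 1.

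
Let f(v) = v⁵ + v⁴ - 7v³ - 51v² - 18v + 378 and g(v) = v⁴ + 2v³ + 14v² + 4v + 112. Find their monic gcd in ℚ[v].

v² + 4v + 14

Apply the Euclidean algorithm:
  v⁵ + v⁴ - 7v³ - 51v² - 18v + 378 = (v - 1)(v⁴ + 2v³ + 14v² + 4v + 112) + (-19v³ - 41v² - 126v + 490)
  v⁴ + 2v³ + 14v² + 4v + 112 = (-(1/19)v + 3/361)(-19v³ - 41v² - 126v + 490) + ((2783/361)v² + (11132/361)v + 38962/361)
  -19v³ - 41v² - 126v + 490 = (-(6859/2783)v + 12635/2783)((2783/361)v² + (11132/361)v + 38962/361) + (0)
Last nonzero remainder: (2783/361)v² + (11132/361)v + 38962/361. Dividing through by 2783/361 gives the monic gcd v² + 4v + 14.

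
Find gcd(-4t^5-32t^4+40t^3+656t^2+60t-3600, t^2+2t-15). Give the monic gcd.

t^2+2t-15

Apply the Euclidean algorithm:
  -4t^5-32t^4+40t^3+656t^2+60t-3600 = (-4t^3-24t^2+28t+240)(t^2+2t-15) + (0)
The last nonzero remainder t^2+2t-15 is already monic.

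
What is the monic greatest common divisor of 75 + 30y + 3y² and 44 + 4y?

1

By polynomial division,
  3y² + 30y + 75 = ((3/4)y - 3/4)(4y + 44) + (108)
  4y + 44 = ((1/27)y + 11/27)(108) + (0)
The last nonzero remainder is the constant 108, so the polynomials are coprime and gcd = 1.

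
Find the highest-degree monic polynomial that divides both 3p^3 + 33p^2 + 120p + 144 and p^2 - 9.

Apply the Euclidean algorithm:
  3p^3 + 33p^2 + 120p + 144 = (3p + 33)(p^2 - 9) + (147p + 441)
  p^2 - 9 = ((1/147)p - 1/49)(147p + 441) + (0)
Last nonzero remainder: 147p + 441. Dividing through by 147 gives the monic gcd p + 3.

p + 3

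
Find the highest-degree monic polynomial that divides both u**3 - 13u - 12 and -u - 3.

u + 3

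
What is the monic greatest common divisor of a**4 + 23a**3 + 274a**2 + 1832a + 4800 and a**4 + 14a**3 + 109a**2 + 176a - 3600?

Apply the Euclidean algorithm:
  a**4 + 23a**3 + 274a**2 + 1832a + 4800 = (a**4 + 14a**3 + 109a**2 + 176a - 3600) + (9a**3 + 165a**2 + 1656a + 8400)
  a**4 + 14a**3 + 109a**2 + 176a - 3600 = ((1/9)a - 13/27)(9a**3 + 165a**2 + 1656a + 8400) + ((40/9)a**2 + 40a + 4000/9)
  9a**3 + 165a**2 + 1656a + 8400 = ((81/40)a + 189/10)((40/9)a**2 + 40a + 4000/9) + (0)
Last nonzero remainder: (40/9)a**2 + 40a + 4000/9. Dividing through by 40/9 gives the monic gcd a**2 + 9a + 100.

a**2 + 9a + 100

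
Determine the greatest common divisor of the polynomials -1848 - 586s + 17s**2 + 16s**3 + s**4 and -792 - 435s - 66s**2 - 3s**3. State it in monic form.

Apply the Euclidean algorithm:
  s**4 + 16s**3 + 17s**2 - 586s - 1848 = (-(1/3)s + 2)(-3s**3 - 66s**2 - 435s - 792) + (4s**2 + 20s - 264)
  -3s**3 - 66s**2 - 435s - 792 = (-(3/4)s - 51/4)(4s**2 + 20s - 264) + (-378s - 4158)
  4s**2 + 20s - 264 = (-(2/189)s + 4/63)(-378s - 4158) + (0)
Last nonzero remainder: -378s - 4158. Dividing through by -378 gives the monic gcd s + 11.

11 + s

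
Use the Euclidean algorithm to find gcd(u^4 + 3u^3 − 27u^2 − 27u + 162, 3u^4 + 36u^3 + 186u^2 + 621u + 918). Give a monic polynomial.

u^2 + 9u + 18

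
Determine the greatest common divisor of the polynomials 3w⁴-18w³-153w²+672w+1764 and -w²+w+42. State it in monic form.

Euclidean algorithm in ℚ[w]:
  3w⁴-18w³-153w²+672w+1764 = (-3w²+15w+42)(-w²+w+42) + (0)
Last nonzero remainder: -w²+w+42. Dividing through by -1 gives the monic gcd w²-w-42.

w²-w-42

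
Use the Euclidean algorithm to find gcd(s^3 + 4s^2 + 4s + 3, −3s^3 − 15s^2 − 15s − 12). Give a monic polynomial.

s^2 + s + 1

By polynomial division,
  s^3 + 4s^2 + 4s + 3 = (−1/3)(−3s^3 − 15s^2 − 15s − 12) + (−s^2 − s − 1)
  −3s^3 − 15s^2 − 15s − 12 = (3s + 12)(−s^2 − s − 1) + (0)
Last nonzero remainder: −s^2 − s − 1. Dividing through by −1 gives the monic gcd s^2 + s + 1.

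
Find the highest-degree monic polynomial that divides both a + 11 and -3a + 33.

1

Apply the Euclidean algorithm:
  a + 11 = (-1/3)(-3a + 33) + (22)
  -3a + 33 = (-(3/22)a + 3/2)(22) + (0)
The last nonzero remainder is the constant 22, so the polynomials are coprime and gcd = 1.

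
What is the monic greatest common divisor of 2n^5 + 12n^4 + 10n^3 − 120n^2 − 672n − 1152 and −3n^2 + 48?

n^2 − 16

Apply the Euclidean algorithm:
  2n^5 + 12n^4 + 10n^3 − 120n^2 − 672n − 1152 = (−(2/3)n^3 − 4n^2 − 14n − 24)(−3n^2 + 48) + (0)
Last nonzero remainder: −3n^2 + 48. Dividing through by −3 gives the monic gcd n^2 − 16.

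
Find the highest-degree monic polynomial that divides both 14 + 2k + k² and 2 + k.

1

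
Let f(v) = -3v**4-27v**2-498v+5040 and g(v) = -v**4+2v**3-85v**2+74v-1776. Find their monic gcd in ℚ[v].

v**2-2v+48

Euclidean algorithm in ℚ[v]:
  -3v**4-27v**2-498v+5040 = (3)(-v**4+2v**3-85v**2+74v-1776) + (-6v**3+228v**2-720v+10368)
  -v**4+2v**3-85v**2+74v-1776 = ((1/6)v+6)(-6v**3+228v**2-720v+10368) + (-1333v**2+2666v-63984)
  -6v**3+228v**2-720v+10368 = ((6/1333)v-216/1333)(-1333v**2+2666v-63984) + (0)
Last nonzero remainder: -1333v**2+2666v-63984. Dividing through by -1333 gives the monic gcd v**2-2v+48.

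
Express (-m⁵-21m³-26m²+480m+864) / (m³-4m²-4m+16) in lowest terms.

(-m³-2m²-33m-108)/(m-2)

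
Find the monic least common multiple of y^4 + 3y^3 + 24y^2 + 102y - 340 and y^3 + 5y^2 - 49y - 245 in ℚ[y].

y^6 + 3y^5 - 25y^4 - 45y^3 - 1516y^2 - 4998y + 16660

By polynomial division,
  y^4 + 3y^3 + 24y^2 + 102y - 340 = (y - 2)(y^3 + 5y^2 - 49y - 245) + (83y^2 + 249y - 830)
  y^3 + 5y^2 - 49y - 245 = ((1/83)y + 2/83)(83y^2 + 249y - 830) + (-45y - 225)
  83y^2 + 249y - 830 = (-(83/45)y + 166/45)(-45y - 225) + (0)
Last nonzero remainder: -45y - 225. Dividing through by -45 gives the monic gcd y + 5.
Then lcm(f, g) = f·g / gcd(f, g); expanding and making the result monic gives the answer.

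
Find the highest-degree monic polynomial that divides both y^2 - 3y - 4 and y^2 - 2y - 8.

Repeated division with remainder:
  y^2 - 3y - 4 = (y^2 - 2y - 8) + (-y + 4)
  y^2 - 2y - 8 = (-y - 2)(-y + 4) + (0)
Last nonzero remainder: -y + 4. Dividing through by -1 gives the monic gcd y - 4.

y - 4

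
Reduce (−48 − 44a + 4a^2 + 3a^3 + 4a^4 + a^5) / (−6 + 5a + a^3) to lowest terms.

(−8 − 6a + 3a^2 + a^3)/(−1 + a)

By polynomial division,
  a^5 + 4a^4 + 3a^3 + 4a^2 − 44a − 48 = (a^2 + 4a − 2)(a^3 + 5a − 6) + (−10a^2 − 10a − 60)
  a^3 + 5a − 6 = (−(1/10)a + 1/10)(−10a^2 − 10a − 60) + (0)
Last nonzero remainder: −10a^2 − 10a − 60. Dividing through by −10 gives the monic gcd a^2 + a + 6.
Cancel a^2 + a + 6 from numerator and denominator to get the reduced form.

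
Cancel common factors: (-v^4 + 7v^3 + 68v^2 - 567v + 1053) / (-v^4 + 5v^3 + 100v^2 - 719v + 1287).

Euclidean algorithm in ℚ[v]:
  -v^4 + 7v^3 + 68v^2 - 567v + 1053 = (-v^4 + 5v^3 + 100v^2 - 719v + 1287) + (2v^3 - 32v^2 + 152v - 234)
  -v^4 + 5v^3 + 100v^2 - 719v + 1287 = (-(1/2)v - 11/2)(2v^3 - 32v^2 + 152v - 234) + (0)
Last nonzero remainder: 2v^3 - 32v^2 + 152v - 234. Dividing through by 2 gives the monic gcd v^3 - 16v^2 + 76v - 117.
Cancel v^3 - 16v^2 + 76v - 117 from numerator and denominator to get the reduced form.

(v + 9)/(v + 11)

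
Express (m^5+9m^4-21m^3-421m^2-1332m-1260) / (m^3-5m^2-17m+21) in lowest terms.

By polynomial division,
  m^5+9m^4-21m^3-421m^2-1332m-1260 = (m^2+14m+66)(m^3-5m^2-17m+21) + (126m^2-504m-2646)
  m^3-5m^2-17m+21 = ((1/126)m-1/126)(126m^2-504m-2646) + (0)
Last nonzero remainder: 126m^2-504m-2646. Dividing through by 126 gives the monic gcd m^2-4m-21.
Cancel m^2-4m-21 from numerator and denominator to get the reduced form.

(m^3+13m^2+52m+60)/(m-1)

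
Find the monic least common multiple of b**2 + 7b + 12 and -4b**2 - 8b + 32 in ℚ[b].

b**3 + 5b**2 - 2b - 24

Apply the Euclidean algorithm:
  b**2 + 7b + 12 = (-1/4)(-4b**2 - 8b + 32) + (5b + 20)
  -4b**2 - 8b + 32 = (-(4/5)b + 8/5)(5b + 20) + (0)
Last nonzero remainder: 5b + 20. Dividing through by 5 gives the monic gcd b + 4.
Then lcm(f, g) = f·g / gcd(f, g); expanding and making the result monic gives the answer.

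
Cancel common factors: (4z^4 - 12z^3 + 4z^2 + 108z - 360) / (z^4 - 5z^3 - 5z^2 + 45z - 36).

(4z^2 - 12z + 40)/(z^2 - 5z + 4)

Repeated division with remainder:
  4z^4 - 12z^3 + 4z^2 + 108z - 360 = (4)(z^4 - 5z^3 - 5z^2 + 45z - 36) + (8z^3 + 24z^2 - 72z - 216)
  z^4 - 5z^3 - 5z^2 + 45z - 36 = ((1/8)z - 1)(8z^3 + 24z^2 - 72z - 216) + (28z^2 - 252)
  8z^3 + 24z^2 - 72z - 216 = ((2/7)z + 6/7)(28z^2 - 252) + (0)
Last nonzero remainder: 28z^2 - 252. Dividing through by 28 gives the monic gcd z^2 - 9.
Cancel z^2 - 9 from numerator and denominator to get the reduced form.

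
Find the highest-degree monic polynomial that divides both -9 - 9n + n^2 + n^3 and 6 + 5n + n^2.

3 + n

Euclidean algorithm in ℚ[n]:
  n^3 + n^2 - 9n - 9 = (n - 4)(n^2 + 5n + 6) + (5n + 15)
  n^2 + 5n + 6 = ((1/5)n + 2/5)(5n + 15) + (0)
Last nonzero remainder: 5n + 15. Dividing through by 5 gives the monic gcd n + 3.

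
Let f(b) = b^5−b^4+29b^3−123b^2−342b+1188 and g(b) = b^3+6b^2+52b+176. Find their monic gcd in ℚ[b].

b^2+2b+44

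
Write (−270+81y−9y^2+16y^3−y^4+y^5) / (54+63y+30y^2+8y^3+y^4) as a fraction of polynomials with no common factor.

(−30+19y−4y^2+y^3)/(6+5y+y^2)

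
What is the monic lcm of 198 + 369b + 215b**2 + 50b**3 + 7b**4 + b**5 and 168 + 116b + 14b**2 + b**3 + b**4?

5544 + 9540b + 4742b**2 + 909b**3 + 211b**4 + 50b**5 + 3b**6 + b**7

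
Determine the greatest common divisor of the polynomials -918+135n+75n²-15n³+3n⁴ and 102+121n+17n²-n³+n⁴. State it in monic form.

102+19n-2n²+n³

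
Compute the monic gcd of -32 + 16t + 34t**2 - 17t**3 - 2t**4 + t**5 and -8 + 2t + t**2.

-8 + 2t + t**2

Repeated division with remainder:
  t**5 - 2t**4 - 17t**3 + 34t**2 + 16t - 32 = (t**3 - 4t**2 - t + 4)(t**2 + 2t - 8) + (0)
The last nonzero remainder t**2 + 2t - 8 is already monic.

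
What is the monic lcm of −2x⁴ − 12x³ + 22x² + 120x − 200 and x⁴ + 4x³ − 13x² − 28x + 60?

x⁵ + 9x⁴ + 7x³ − 93x² − 80x + 300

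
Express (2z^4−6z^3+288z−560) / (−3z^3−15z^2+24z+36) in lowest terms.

(−2z^3+2z^2+4z−280)/(3z^2+21z+18)

Apply the Euclidean algorithm:
  2z^4−6z^3+288z−560 = (−(2/3)z+16/3)(−3z^3−15z^2+24z+36) + (96z^2+184z−752)
  −3z^3−15z^2+24z+36 = (−(1/32)z−37/384)(96z^2+184z−752) + ((875/48)z−875/24)
  96z^2+184z−752 = ((4608/875)z+18048/875)((875/48)z−875/24) + (0)
Last nonzero remainder: (875/48)z−875/24. Dividing through by 875/48 gives the monic gcd z−2.
Cancel z−2 from numerator and denominator to get the reduced form.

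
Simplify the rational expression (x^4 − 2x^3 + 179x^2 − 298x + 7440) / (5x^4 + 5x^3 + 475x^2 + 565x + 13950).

(x^2 + x + 120)/(5x^2 + 20x + 225)

Repeated division with remainder:
  x^4 − 2x^3 + 179x^2 − 298x + 7440 = (1/5)(5x^4 + 5x^3 + 475x^2 + 565x + 13950) + (−3x^3 + 84x^2 − 411x + 4650)
  5x^4 + 5x^3 + 475x^2 + 565x + 13950 = (−(5/3)x − 145/3)(−3x^3 + 84x^2 − 411x + 4650) + (3850x^2 − 11550x + 238700)
  −3x^3 + 84x^2 − 411x + 4650 = (−(3/3850)x + 3/154)(3850x^2 − 11550x + 238700) + (0)
Last nonzero remainder: 3850x^2 − 11550x + 238700. Dividing through by 3850 gives the monic gcd x^2 − 3x + 62.
Cancel x^2 − 3x + 62 from numerator and denominator to get the reduced form.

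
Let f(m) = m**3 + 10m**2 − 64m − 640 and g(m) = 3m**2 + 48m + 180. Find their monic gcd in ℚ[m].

Apply the Euclidean algorithm:
  m**3 + 10m**2 − 64m − 640 = ((1/3)m − 2)(3m**2 + 48m + 180) + (−28m − 280)
  3m**2 + 48m + 180 = (−(3/28)m − 9/14)(−28m − 280) + (0)
Last nonzero remainder: −28m − 280. Dividing through by −28 gives the monic gcd m + 10.

m + 10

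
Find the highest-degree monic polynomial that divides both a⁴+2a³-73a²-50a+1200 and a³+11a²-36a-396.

Repeated division with remainder:
  a⁴+2a³-73a²-50a+1200 = (a-9)(a³+11a²-36a-396) + (62a²+22a-2364)
  a³+11a²-36a-396 = ((1/62)a+165/961)(62a²+22a-2364) + (-(1584/961)a+9504/961)
  62a²+22a-2364 = (-(29791/792)a-189317/792)(-(1584/961)a+9504/961) + (0)
Last nonzero remainder: -(1584/961)a+9504/961. Dividing through by -1584/961 gives the monic gcd a-6.

a-6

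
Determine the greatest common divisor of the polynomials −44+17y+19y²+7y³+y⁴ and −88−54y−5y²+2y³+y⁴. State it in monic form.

11+4y+y²

Euclidean algorithm in ℚ[y]:
  y⁴+7y³+19y²+17y−44 = (y⁴+2y³−5y²−54y−88) + (5y³+24y²+71y+44)
  y⁴+2y³−5y²−54y−88 = ((1/5)y−14/25)(5y³+24y²+71y+44) + (−(144/25)y²−(576/25)y−1584/25)
  5y³+24y²+71y+44 = (−(125/144)y−25/36)(−(144/25)y²−(576/25)y−1584/25) + (0)
Last nonzero remainder: −(144/25)y²−(576/25)y−1584/25. Dividing through by −144/25 gives the monic gcd y²+4y+11.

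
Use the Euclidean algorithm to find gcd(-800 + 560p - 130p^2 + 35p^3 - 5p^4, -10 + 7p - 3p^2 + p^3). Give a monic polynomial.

-2 + p

By polynomial division,
  -5p^4 + 35p^3 - 130p^2 + 560p - 800 = (-5p + 20)(p^3 - 3p^2 + 7p - 10) + (-35p^2 + 370p - 600)
  p^3 - 3p^2 + 7p - 10 = (-(1/35)p - 53/245)(-35p^2 + 370p - 600) + ((3425/49)p - 6850/49)
  -35p^2 + 370p - 600 = (-(343/685)p + 588/137)((3425/49)p - 6850/49) + (0)
Last nonzero remainder: (3425/49)p - 6850/49. Dividing through by 3425/49 gives the monic gcd p - 2.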